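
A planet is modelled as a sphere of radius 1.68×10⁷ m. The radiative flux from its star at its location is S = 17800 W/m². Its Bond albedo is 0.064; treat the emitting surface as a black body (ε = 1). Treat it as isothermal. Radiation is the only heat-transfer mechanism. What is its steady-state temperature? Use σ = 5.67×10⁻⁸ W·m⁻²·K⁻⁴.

T ≈ 521 K

At equilibrium, absorbed power = emitted power.
Absorbing cross-section = πr² = 8.867×10¹⁴ m²; emitting surface = 4πr² = 3.547×10¹⁵ m² (ratio 4).
(1−a)S·A_cross = εσ·A_surf·T⁴  ⇒  T⁴ = (1−a)S/(4σ).
T⁴ = 0.936·17800/(4·5.67×10⁻⁸) = 7.346×10¹⁰ K⁴.
T = (7.346×10¹⁰)^(1/4).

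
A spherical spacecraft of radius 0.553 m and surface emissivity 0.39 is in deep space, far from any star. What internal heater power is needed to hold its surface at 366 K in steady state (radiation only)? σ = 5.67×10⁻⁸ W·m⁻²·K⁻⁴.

P = εσ·4πr²·T⁴.
4πr² = 3.843 m²; T⁴ = 1.794×10¹⁰ K⁴.
P = 0.39·5.67×10⁻⁸·3.843·1.794×10¹⁰.

P ≈ 1520 W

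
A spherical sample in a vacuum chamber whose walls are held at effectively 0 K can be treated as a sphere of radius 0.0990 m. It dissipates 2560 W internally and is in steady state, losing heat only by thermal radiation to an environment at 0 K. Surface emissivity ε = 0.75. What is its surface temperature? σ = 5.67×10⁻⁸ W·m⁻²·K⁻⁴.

Steady state: internal power = radiated power, P = εσA T⁴.
Radiating area A = 4πr² = 0.1232 m².
T⁴ = P/(εσA) = 2560/(0.75·5.67×10⁻⁸·0.1232) = 4.888×10¹¹ K⁴.
T = (4.888×10¹¹)^(1/4).

T ≈ 836 K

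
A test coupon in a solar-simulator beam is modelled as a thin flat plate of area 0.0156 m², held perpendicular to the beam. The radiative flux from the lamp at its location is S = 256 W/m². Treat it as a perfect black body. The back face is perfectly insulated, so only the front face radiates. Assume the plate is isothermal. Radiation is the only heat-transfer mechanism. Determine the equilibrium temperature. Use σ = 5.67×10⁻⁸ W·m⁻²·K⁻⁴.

T ≈ 259 K

At equilibrium, absorbed power = emitted power.
Absorbing cross-section = A = 0.01560 m²; emitting surface = A = 0.01560 m² (ratio 1).
S·A_cross = εσ·A_surf·T⁴  ⇒  T⁴ = S/(1σ).
T⁴ = 1.00·256/(1·5.67×10⁻⁸) = 4.515×10⁹ K⁴.
T = (4.515×10⁹)^(1/4).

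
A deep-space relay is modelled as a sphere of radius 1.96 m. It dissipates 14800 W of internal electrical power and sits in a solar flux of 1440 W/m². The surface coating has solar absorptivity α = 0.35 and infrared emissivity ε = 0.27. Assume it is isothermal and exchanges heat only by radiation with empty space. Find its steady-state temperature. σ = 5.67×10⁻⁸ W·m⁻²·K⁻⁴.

At steady state, absorbed solar power + internal power = radiated power.
Absorbed: α·S·A_cross = 0.35·1440·12.07 = 6083 W (cross-section πr²).
Total input = 6083 + 14800 = 20880 W.
Radiated: εσ·A_surf·T⁴ with A_surf = 4πr² = 48.27 m².
T⁴ = 20880/(0.27·5.67×10⁻⁸·48.27) = 2.826×10¹⁰ K⁴.

T ≈ 410 K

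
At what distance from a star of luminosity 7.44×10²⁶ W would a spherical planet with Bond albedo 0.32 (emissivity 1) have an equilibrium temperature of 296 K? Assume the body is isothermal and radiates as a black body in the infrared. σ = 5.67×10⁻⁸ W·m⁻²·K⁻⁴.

For an isothermal black-emitting sphere, (1−a)S·πr² = σ·4πr²·T⁴ ⇒ S = 4σT⁴/(1−a).
S = 4·5.67×10⁻⁸·(296)⁴/0.680 = 2560 W/m².
Flux falls as S = L/(4πd²), so d = √(L/(4πS)) = √(7.44×10²⁶/(4π·2560)).

d ≈ 1.52×10¹¹ m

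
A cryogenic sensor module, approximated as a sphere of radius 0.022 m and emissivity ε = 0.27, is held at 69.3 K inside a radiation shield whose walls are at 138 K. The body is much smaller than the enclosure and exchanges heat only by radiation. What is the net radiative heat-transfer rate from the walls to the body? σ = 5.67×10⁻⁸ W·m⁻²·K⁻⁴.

For a small grey body in a large enclosure: P_net = εσA(T_body⁴ − T_wall⁴).
A = 4πr² = 0.006082 m²; T_body⁴ − T_wall⁴ = 2.306×10⁷ − 3.627×10⁸ = -3.396×10⁸ K⁴.
|P_net| = 0.27·5.67×10⁻⁸·0.006082·3.396×10⁸.

P_net ≈ 0.0316 W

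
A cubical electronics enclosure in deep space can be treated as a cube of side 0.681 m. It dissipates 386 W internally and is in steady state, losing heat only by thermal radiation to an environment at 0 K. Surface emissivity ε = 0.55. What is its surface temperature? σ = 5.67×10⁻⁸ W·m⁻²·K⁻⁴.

Steady state: internal power = radiated power, P = εσA T⁴.
Radiating area A = 6L² = 2.783 m².
T⁴ = P/(εσA) = 386/(0.55·5.67×10⁻⁸·2.783) = 4.448×10⁹ K⁴.
T = (4.448×10⁹)^(1/4).

T ≈ 258 K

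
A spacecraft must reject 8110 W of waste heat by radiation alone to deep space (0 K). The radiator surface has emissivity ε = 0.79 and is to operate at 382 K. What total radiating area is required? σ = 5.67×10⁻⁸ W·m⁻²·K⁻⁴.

P = εσA T⁴ ⇒ A = P/(εσT⁴).
T⁴ = 2.129×10¹⁰ K⁴.
A = 8110/(0.79 × 5.67×10⁻⁸ × 2.129×10¹⁰).

A ≈ 8.50 m²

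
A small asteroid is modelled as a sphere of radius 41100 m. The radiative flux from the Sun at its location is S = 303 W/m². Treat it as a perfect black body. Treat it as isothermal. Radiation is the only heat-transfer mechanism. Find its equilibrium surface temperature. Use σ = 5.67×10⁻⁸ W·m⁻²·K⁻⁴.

T ≈ 191 K

At equilibrium, absorbed power = emitted power.
Absorbing cross-section = πr² = 5.307×10⁹ m²; emitting surface = 4πr² = 2.123×10¹⁰ m² (ratio 4).
S·A_cross = εσ·A_surf·T⁴  ⇒  T⁴ = S/(4σ).
T⁴ = 1.00·303/(4·5.67×10⁻⁸) = 1.336×10⁹ K⁴.
T = (1.336×10⁹)^(1/4).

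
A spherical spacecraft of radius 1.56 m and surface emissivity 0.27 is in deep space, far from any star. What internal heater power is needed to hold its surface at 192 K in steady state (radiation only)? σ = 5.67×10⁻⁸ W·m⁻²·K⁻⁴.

P = εσ·4πr²·T⁴.
4πr² = 30.58 m²; T⁴ = 1.359×10⁹ K⁴.
P = 0.27·5.67×10⁻⁸·30.58·1.359×10⁹.

P ≈ 636 W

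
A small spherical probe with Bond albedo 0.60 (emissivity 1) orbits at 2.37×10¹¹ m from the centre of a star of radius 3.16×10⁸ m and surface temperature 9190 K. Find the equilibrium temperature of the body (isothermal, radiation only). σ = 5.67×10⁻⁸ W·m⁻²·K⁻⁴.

T ≈ 189 K

The star's surface emits σT_*⁴; at distance d the flux is S = σT_*⁴(R_*/d)².
S = 5.67×10⁻⁸·(9190)⁴·(3.16×10⁸/2.37×10¹¹)² = 719.0 W/m².
For an isothermal sphere T⁴ = (1−a)S/(4σ) = 1.268×10⁹ K⁴.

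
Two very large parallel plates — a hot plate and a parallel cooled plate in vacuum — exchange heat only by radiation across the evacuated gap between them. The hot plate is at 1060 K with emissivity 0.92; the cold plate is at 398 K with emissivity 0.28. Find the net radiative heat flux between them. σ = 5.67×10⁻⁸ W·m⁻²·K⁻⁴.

For two infinite grey parallel plates, q = σ(T₁⁴ − T₂⁴)/(1/ε₁ + 1/ε₂ − 1).
T₁⁴ − T₂⁴ = 1.262×10¹² − 2.509×10¹⁰ = 1.237×10¹² K⁴.
1/ε₁ + 1/ε₂ − 1 = 1.087 + 3.571 − 1 = 3.658.
q = 5.67×10⁻⁸ × 1.237×10¹² / 3.658.

q ≈ 19200 W/m²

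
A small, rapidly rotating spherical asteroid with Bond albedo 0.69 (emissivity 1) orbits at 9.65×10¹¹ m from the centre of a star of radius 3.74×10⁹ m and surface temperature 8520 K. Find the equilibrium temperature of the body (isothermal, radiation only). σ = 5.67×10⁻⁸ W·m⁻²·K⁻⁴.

The star's surface emits σT_*⁴; at distance d the flux is S = σT_*⁴(R_*/d)².
S = 5.67×10⁻⁸·(8520)⁴·(3.74×10⁹/9.65×10¹¹)² = 4488 W/m².
For an isothermal sphere T⁴ = (1−a)S/(4σ) = 6.134×10⁹ K⁴.

T ≈ 280 K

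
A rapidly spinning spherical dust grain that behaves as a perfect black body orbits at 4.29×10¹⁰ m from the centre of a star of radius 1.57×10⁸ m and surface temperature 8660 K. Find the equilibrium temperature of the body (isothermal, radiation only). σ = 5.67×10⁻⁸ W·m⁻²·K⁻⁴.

T ≈ 370 K

The star's surface emits σT_*⁴; at distance d the flux is S = σT_*⁴(R_*/d)².
S = 5.67×10⁻⁸·(8660)⁴·(1.57×10⁸/4.29×10¹⁰)² = 4271 W/m².
For an isothermal sphere T⁴ = (1−a)S/(4σ) = 1.883×10¹⁰ K⁴.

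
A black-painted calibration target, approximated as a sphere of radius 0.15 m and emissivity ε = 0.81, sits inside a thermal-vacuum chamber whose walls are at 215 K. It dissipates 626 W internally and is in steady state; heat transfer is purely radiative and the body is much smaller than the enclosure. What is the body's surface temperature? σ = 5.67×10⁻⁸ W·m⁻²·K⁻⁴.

For a small grey body in a large enclosure, net radiated power = εσA(T⁴ − T_w⁴).
Steady state: P = εσA(T⁴ − T_w⁴) with A = 4πr² = 0.2827 m².
T⁴ = P/(εσA) + T_w⁴ = 626/(0.81·5.67×10⁻⁸·0.2827) + (215)⁴
    = 4.821×10¹⁰ + 2.137×10⁹ = 5.034×10¹⁰ K⁴.

T ≈ 474 K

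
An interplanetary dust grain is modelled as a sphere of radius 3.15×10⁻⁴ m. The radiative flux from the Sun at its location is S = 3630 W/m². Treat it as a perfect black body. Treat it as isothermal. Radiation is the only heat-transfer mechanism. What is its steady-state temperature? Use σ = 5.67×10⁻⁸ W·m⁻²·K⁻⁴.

T ≈ 356 K

At equilibrium, absorbed power = emitted power.
Absorbing cross-section = πr² = 3.117×10⁻⁷ m²; emitting surface = 4πr² = 1.247×10⁻⁶ m² (ratio 4).
S·A_cross = εσ·A_surf·T⁴  ⇒  T⁴ = S/(4σ).
T⁴ = 1.00·3630/(4·5.67×10⁻⁸) = 1.601×10¹⁰ K⁴.
T = (1.601×10¹⁰)^(1/4).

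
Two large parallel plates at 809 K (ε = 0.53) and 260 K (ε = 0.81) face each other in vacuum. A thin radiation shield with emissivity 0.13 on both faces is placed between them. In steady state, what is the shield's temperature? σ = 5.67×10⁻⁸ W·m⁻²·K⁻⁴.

In steady state the net flux on the hot side equals that on the cold side.
σ(T₁⁴−T_s⁴)/D₁ = σ(T_s⁴−T₂⁴)/D₂, with D₁ = 1/ε₁+1/ε_s−1 = 8.579, D₂ = 1/ε_s+1/ε₂−1 = 7.927.
Solve for T_s⁴: T_s⁴ = (D₂·T₁⁴ + D₁·T₂⁴)/(D₁+D₂) = 2.081×10¹¹ K⁴.

T_s ≈ 675 K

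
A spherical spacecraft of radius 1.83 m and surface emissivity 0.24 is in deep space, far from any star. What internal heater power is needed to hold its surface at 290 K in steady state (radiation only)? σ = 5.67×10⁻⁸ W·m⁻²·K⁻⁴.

P = εσ·4πr²·T⁴.
4πr² = 42.08 m²; T⁴ = 7.073×10⁹ K⁴.
P = 0.24·5.67×10⁻⁸·42.08·7.073×10⁹.

P ≈ 4050 W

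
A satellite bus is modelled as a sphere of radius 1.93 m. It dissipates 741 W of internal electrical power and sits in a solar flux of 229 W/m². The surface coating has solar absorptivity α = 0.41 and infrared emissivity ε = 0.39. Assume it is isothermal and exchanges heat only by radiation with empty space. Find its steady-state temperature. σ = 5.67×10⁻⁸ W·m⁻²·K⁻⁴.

T ≈ 205 K

At steady state, absorbed solar power + internal power = radiated power.
Absorbed: α·S·A_cross = 0.41·229·11.70 = 1099 W (cross-section πr²).
Total input = 1099 + 741 = 1840 W.
Radiated: εσ·A_surf·T⁴ with A_surf = 4πr² = 46.81 m².
T⁴ = 1840/(0.39·5.67×10⁻⁸·46.81) = 1.777×10⁹ K⁴.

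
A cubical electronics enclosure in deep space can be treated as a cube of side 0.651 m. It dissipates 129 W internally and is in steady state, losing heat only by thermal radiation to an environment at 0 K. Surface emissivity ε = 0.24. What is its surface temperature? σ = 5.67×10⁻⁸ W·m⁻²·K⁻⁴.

Steady state: internal power = radiated power, P = εσA T⁴.
Radiating area A = 6L² = 2.543 m².
T⁴ = P/(εσA) = 129/(0.24·5.67×10⁻⁸·2.543) = 3.728×10⁹ K⁴.
T = (3.728×10⁹)^(1/4).

T ≈ 247 K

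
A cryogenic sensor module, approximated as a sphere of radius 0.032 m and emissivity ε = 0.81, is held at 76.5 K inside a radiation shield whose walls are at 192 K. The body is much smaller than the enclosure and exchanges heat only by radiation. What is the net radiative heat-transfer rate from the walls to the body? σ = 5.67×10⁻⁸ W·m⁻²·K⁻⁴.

P_net ≈ 0.783 W

For a small grey body in a large enclosure: P_net = εσA(T_body⁴ − T_wall⁴).
A = 4πr² = 0.01287 m²; T_body⁴ − T_wall⁴ = 3.425×10⁷ − 1.359×10⁹ = -1.325×10⁹ K⁴.
|P_net| = 0.81·5.67×10⁻⁸·0.01287·1.325×10⁹.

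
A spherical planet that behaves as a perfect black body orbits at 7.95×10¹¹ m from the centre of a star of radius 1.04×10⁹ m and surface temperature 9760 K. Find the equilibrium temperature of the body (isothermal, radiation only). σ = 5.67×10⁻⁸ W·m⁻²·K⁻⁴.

T ≈ 250 K

The star's surface emits σT_*⁴; at distance d the flux is S = σT_*⁴(R_*/d)².
S = 5.67×10⁻⁸·(9760)⁴·(1.04×10⁹/7.95×10¹¹)² = 880.5 W/m².
For an isothermal sphere T⁴ = (1−a)S/(4σ) = 3.882×10⁹ K⁴.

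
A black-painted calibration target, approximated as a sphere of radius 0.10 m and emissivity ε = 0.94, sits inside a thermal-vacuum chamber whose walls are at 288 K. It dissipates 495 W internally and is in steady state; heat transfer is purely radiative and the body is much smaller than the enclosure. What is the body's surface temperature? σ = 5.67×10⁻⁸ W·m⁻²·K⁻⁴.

For a small grey body in a large enclosure, net radiated power = εσA(T⁴ − T_w⁴).
Steady state: P = εσA(T⁴ − T_w⁴) with A = 4πr² = 0.1257 m².
T⁴ = P/(εσA) + T_w⁴ = 495/(0.94·5.67×10⁻⁸·0.1257) + (288)⁴
    = 7.391×10¹⁰ + 6.880×10⁹ = 8.079×10¹⁰ K⁴.

T ≈ 533 K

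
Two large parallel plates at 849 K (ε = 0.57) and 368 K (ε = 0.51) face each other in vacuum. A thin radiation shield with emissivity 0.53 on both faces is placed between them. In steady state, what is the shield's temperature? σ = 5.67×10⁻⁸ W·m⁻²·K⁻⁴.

In steady state the net flux on the hot side equals that on the cold side.
σ(T₁⁴−T_s⁴)/D₁ = σ(T_s⁴−T₂⁴)/D₂, with D₁ = 1/ε₁+1/ε_s−1 = 2.641, D₂ = 1/ε_s+1/ε₂−1 = 2.848.
Solve for T_s⁴: T_s⁴ = (D₂·T₁⁴ + D₁·T₂⁴)/(D₁+D₂) = 2.784×10¹¹ K⁴.

T_s ≈ 726 K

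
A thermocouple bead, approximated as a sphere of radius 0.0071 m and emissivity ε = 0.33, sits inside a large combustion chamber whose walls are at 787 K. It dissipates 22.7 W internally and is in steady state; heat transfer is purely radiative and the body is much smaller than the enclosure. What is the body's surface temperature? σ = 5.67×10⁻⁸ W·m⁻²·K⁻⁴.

T ≈ 1230 K

For a small grey body in a large enclosure, net radiated power = εσA(T⁴ − T_w⁴).
Steady state: P = εσA(T⁴ − T_w⁴) with A = 4πr² = 6.335×10⁻⁴ m².
T⁴ = P/(εσA) + T_w⁴ = 22.7/(0.33·5.67×10⁻⁸·6.335×10⁻⁴) + (787)⁴
    = 1.915×10¹² + 3.836×10¹¹ = 2.299×10¹² K⁴.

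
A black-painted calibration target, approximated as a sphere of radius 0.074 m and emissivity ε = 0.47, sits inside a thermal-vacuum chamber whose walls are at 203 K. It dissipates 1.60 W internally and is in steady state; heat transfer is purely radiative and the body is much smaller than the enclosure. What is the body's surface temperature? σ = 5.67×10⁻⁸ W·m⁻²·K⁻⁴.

For a small grey body in a large enclosure, net radiated power = εσA(T⁴ − T_w⁴).
Steady state: P = εσA(T⁴ − T_w⁴) with A = 4πr² = 0.06881 m².
T⁴ = P/(εσA) + T_w⁴ = 1.60/(0.47·5.67×10⁻⁸·0.06881) + (203)⁴
    = 8.725×10⁸ + 1.698×10⁹ = 2.571×10⁹ K⁴.

T ≈ 225 K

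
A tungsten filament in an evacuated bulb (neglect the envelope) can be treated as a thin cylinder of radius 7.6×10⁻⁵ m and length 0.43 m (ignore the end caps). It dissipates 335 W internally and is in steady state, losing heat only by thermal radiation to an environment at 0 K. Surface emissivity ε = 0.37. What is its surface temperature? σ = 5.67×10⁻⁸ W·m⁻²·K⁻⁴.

Steady state: internal power = radiated power, P = εσA T⁴.
Radiating area A = 2πrL = 2.053×10⁻⁴ m².
T⁴ = P/(εσA) = 335/(0.37·5.67×10⁻⁸·2.053×10⁻⁴) = 7.777×10¹³ K⁴.
T = (7.777×10¹³)^(1/4).

T ≈ 2970 K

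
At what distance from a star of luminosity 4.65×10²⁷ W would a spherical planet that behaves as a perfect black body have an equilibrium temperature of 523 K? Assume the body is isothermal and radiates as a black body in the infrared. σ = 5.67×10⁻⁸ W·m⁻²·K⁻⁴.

For an isothermal black-emitting sphere, (1−a)S·πr² = σ·4πr²·T⁴ ⇒ S = 4σT⁴/(1−a).
S = 4·5.67×10⁻⁸·(523)⁴/1.00 = 16970 W/m².
Flux falls as S = L/(4πd²), so d = √(L/(4πS)) = √(4.65×10²⁷/(4π·16970)).

d ≈ 1.48×10¹¹ m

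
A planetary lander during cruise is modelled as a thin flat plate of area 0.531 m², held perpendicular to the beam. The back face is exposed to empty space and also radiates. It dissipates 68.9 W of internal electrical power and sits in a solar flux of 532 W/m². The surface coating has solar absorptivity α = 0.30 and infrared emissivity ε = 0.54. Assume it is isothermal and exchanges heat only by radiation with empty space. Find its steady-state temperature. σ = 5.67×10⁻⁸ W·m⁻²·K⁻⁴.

At steady state, absorbed solar power + internal power = radiated power.
Absorbed: α·S·A_cross = 0.30·532·0.5310 = 84.75 W (cross-section A).
Total input = 84.75 + 68.9 = 153.6 W.
Radiated: εσ·A_surf·T⁴ with A_surf = 2A = 1.062 m².
T⁴ = 153.6/(0.54·5.67×10⁻⁸·1.062) = 4.725×10⁹ K⁴.

T ≈ 262 K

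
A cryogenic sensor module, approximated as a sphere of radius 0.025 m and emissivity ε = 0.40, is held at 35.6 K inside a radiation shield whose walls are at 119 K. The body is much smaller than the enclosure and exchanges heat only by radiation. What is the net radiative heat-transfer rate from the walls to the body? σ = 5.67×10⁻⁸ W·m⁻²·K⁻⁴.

P_net ≈ 0.0354 W

For a small grey body in a large enclosure: P_net = εσA(T_body⁴ − T_wall⁴).
A = 4πr² = 0.007854 m²; T_body⁴ − T_wall⁴ = 1.606×10⁶ − 2.005×10⁸ = -1.989×10⁸ K⁴.
|P_net| = 0.40·5.67×10⁻⁸·0.007854·1.989×10⁸.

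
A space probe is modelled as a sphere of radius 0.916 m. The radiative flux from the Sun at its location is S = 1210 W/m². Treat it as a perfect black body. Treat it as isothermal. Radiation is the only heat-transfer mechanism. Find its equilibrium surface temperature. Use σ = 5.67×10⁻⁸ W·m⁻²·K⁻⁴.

At equilibrium, absorbed power = emitted power.
Absorbing cross-section = πr² = 2.636 m²; emitting surface = 4πr² = 10.54 m² (ratio 4).
S·A_cross = εσ·A_surf·T⁴  ⇒  T⁴ = S/(4σ).
T⁴ = 1.00·1210/(4·5.67×10⁻⁸) = 5.335×10⁹ K⁴.
T = (5.335×10⁹)^(1/4).

T ≈ 270 K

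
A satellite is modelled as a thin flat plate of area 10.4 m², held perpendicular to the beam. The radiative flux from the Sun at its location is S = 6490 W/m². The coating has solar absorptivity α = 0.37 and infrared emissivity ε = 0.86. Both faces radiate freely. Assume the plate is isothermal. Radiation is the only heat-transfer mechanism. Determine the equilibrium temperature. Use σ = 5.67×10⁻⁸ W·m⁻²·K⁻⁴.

T ≈ 396 K

At equilibrium, absorbed power = emitted power.
Absorbing cross-section = A = 10.40 m²; emitting surface = 2A = 20.80 m² (ratio 2).
αS·A_cross = εσ·A_surf·T⁴  ⇒  T⁴ = αS/(ε·2σ).
T⁴ = 0.370·6490/(0.86·2·5.67×10⁻⁸) = 2.462×10¹⁰ K⁴.
T = (2.462×10¹⁰)^(1/4).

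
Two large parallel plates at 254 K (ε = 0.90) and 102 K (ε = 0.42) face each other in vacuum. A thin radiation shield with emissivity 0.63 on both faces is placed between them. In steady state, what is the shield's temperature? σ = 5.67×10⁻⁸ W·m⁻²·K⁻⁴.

In steady state the net flux on the hot side equals that on the cold side.
σ(T₁⁴−T_s⁴)/D₁ = σ(T_s⁴−T₂⁴)/D₂, with D₁ = 1/ε₁+1/ε_s−1 = 1.698, D₂ = 1/ε_s+1/ε₂−1 = 2.968.
Solve for T_s⁴: T_s⁴ = (D₂·T₁⁴ + D₁·T₂⁴)/(D₁+D₂) = 2.687×10⁹ K⁴.

T_s ≈ 228 K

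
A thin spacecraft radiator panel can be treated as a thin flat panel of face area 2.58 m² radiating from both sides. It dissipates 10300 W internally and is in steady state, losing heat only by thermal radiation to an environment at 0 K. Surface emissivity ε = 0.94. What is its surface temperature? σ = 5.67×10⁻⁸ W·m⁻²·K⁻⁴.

T ≈ 440 K

Steady state: internal power = radiated power, P = εσA T⁴.
Radiating area A = 2·2.58 = 5.160 m².
T⁴ = P/(εσA) = 10300/(0.94·5.67×10⁻⁸·5.160) = 3.745×10¹⁰ K⁴.
T = (3.745×10¹⁰)^(1/4).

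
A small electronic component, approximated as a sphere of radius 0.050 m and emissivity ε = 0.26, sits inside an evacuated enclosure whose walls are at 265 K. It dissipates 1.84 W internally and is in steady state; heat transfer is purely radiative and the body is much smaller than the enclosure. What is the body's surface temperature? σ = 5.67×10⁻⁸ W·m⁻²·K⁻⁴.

For a small grey body in a large enclosure, net radiated power = εσA(T⁴ − T_w⁴).
Steady state: P = εσA(T⁴ − T_w⁴) with A = 4πr² = 0.03142 m².
T⁴ = P/(εσA) + T_w⁴ = 1.84/(0.26·5.67×10⁻⁸·0.03142) + (265)⁴
    = 3.973×10⁹ + 4.932×10⁹ = 8.904×10⁹ K⁴.

T ≈ 307 K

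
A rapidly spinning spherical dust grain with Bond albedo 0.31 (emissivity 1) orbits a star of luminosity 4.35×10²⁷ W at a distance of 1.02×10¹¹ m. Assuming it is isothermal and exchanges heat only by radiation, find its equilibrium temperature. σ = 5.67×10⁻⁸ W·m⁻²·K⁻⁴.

First find the stellar flux at distance d: S = L/(4πd²) = 4.35×10²⁷/(4π·(1.02×10¹¹)²) = 33270 W/m².
For an isothermal sphere, absorbed (1−a)S·πr² = emitted σ·4πr²·T⁴, so T⁴ = (1−a)S/(4σ).
T⁴ = 0.690·33270/(4·5.67×10⁻⁸) = 1.012×10¹¹ K⁴.

T ≈ 564 K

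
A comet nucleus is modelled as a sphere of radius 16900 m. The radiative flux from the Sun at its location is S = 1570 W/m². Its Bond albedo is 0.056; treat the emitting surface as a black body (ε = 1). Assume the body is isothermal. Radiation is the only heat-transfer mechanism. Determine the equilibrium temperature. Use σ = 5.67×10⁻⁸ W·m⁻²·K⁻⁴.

At equilibrium, absorbed power = emitted power.
Absorbing cross-section = πr² = 8.973×10⁸ m²; emitting surface = 4πr² = 3.589×10⁹ m² (ratio 4).
(1−a)S·A_cross = εσ·A_surf·T⁴  ⇒  T⁴ = (1−a)S/(4σ).
T⁴ = 0.944·1570/(4·5.67×10⁻⁸) = 6.535×10⁹ K⁴.
T = (6.535×10⁹)^(1/4).

T ≈ 284 K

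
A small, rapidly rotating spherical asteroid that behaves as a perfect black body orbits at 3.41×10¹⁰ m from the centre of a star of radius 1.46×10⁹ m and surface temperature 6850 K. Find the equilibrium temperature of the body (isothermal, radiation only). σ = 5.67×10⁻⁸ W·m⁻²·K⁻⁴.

T ≈ 1000 K

The star's surface emits σT_*⁴; at distance d the flux is S = σT_*⁴(R_*/d)².
S = 5.67×10⁻⁸·(6850)⁴·(1.46×10⁹/3.41×10¹⁰)² = 2.288×10⁵ W/m².
For an isothermal sphere T⁴ = (1−a)S/(4σ) = 1.009×10¹² K⁴.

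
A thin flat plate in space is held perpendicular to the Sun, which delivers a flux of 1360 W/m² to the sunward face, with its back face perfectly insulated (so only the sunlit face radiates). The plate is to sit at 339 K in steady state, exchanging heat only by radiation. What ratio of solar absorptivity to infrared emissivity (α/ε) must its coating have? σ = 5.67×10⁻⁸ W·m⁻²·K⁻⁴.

Balance: αS·A = εσ·1A·T⁴ ⇒ α/ε = σT⁴/S.
α/ε = 5.67×10⁻⁸·(339)⁴/1360 = 5.67×10⁻⁸·1.321×10¹⁰/1360.

α/ε ≈ 0.551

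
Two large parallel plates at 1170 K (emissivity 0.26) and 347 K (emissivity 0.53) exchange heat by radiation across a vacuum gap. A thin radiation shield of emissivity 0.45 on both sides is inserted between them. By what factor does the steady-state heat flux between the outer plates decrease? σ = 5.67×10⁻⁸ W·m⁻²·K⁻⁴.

Without shield: q₀ = σΔ(T⁴)/(1/ε₁+1/ε₂−1) with denominator 4.733.
With shield the two gaps are in series; the resistances add: (1/ε₁+1/ε_s−1)+(1/ε_s+1/ε₂−1) = 5.068+3.109 = 8.177.
Heat-flux ratio q₀/q = 8.177/4.733.

factor ≈ 1.73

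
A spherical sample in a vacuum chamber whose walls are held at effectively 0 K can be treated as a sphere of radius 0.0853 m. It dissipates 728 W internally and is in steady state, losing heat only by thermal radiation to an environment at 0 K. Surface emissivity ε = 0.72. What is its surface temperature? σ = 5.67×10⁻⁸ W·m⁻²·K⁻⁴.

T ≈ 665 K

Steady state: internal power = radiated power, P = εσA T⁴.
Radiating area A = 4πr² = 0.09143 m².
T⁴ = P/(εσA) = 728/(0.72·5.67×10⁻⁸·0.09143) = 1.950×10¹¹ K⁴.
T = (1.950×10¹¹)^(1/4).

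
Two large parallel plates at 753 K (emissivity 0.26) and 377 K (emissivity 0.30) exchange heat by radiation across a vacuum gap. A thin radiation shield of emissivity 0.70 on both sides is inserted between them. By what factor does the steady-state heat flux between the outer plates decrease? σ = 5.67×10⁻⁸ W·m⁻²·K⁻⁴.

factor ≈ 1.30

Without shield: q₀ = σΔ(T⁴)/(1/ε₁+1/ε₂−1) with denominator 6.179.
With shield the two gaps are in series; the resistances add: (1/ε₁+1/ε_s−1)+(1/ε_s+1/ε₂−1) = 4.275+3.762 = 8.037.
Heat-flux ratio q₀/q = 8.037/6.179.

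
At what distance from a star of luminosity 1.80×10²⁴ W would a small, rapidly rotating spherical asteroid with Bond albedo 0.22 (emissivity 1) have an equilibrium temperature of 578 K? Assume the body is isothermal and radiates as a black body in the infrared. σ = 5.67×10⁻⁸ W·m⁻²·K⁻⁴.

For an isothermal black-emitting sphere, (1−a)S·πr² = σ·4πr²·T⁴ ⇒ S = 4σT⁴/(1−a).
S = 4·5.67×10⁻⁸·(578)⁴/0.780 = 32450 W/m².
Flux falls as S = L/(4πd²), so d = √(L/(4πS)) = √(1.80×10²⁴/(4π·32450)).

d ≈ 2.10×10⁹ m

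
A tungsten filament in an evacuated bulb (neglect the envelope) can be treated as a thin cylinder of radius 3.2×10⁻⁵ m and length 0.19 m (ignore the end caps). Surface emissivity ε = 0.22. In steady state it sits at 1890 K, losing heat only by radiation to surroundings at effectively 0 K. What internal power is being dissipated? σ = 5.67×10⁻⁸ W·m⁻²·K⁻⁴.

P ≈ 6.08 W

Steady state: P = εσA T⁴.
A = 2πrL = 3.820×10⁻⁵ m²; T⁴ = (1890)⁴ = 1.276×10¹³ K⁴.
P = 0.22 × 5.67×10⁻⁸ × 3.820×10⁻⁵ × 1.276×10¹³.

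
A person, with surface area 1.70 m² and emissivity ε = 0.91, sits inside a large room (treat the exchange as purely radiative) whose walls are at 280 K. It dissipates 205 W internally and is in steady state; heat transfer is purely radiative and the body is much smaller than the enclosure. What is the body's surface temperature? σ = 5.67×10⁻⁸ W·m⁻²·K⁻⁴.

T ≈ 303 K

For a small grey body in a large enclosure, net radiated power = εσA(T⁴ − T_w⁴).
Steady state: P = εσA(T⁴ − T_w⁴) with A = 1.70 m².
T⁴ = P/(εσA) + T_w⁴ = 205/(0.91·5.67×10⁻⁸·1.700) + (280)⁴
    = 2.337×10⁹ + 6.147×10⁹ = 8.484×10⁹ K⁴.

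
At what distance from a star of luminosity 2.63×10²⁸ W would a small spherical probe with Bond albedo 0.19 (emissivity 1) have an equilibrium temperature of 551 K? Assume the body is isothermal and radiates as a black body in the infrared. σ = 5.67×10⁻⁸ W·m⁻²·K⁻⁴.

d ≈ 2.85×10¹¹ m

For an isothermal black-emitting sphere, (1−a)S·πr² = σ·4πr²·T⁴ ⇒ S = 4σT⁴/(1−a).
S = 4·5.67×10⁻⁸·(551)⁴/0.810 = 25810 W/m².
Flux falls as S = L/(4πd²), so d = √(L/(4πS)) = √(2.63×10²⁸/(4π·25810)).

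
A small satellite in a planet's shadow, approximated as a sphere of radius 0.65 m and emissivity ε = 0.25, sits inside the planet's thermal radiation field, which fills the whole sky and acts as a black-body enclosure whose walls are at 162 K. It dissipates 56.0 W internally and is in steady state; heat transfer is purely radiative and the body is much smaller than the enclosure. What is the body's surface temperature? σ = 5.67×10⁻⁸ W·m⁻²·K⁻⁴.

For a small grey body in a large enclosure, net radiated power = εσA(T⁴ − T_w⁴).
Steady state: P = εσA(T⁴ − T_w⁴) with A = 4πr² = 5.309 m².
T⁴ = P/(εσA) + T_w⁴ = 56.0/(0.25·5.67×10⁻⁸·5.309) + (162)⁴
    = 7.441×10⁸ + 6.887×10⁸ = 1.433×10⁹ K⁴.

T ≈ 195 K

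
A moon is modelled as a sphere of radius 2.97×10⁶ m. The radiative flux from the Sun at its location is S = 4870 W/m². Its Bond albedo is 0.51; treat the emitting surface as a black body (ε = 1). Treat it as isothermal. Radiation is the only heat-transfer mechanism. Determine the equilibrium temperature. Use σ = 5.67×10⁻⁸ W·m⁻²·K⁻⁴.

T ≈ 320 K

At equilibrium, absorbed power = emitted power.
Absorbing cross-section = πr² = 2.771×10¹³ m²; emitting surface = 4πr² = 1.108×10¹⁴ m² (ratio 4).
(1−a)S·A_cross = εσ·A_surf·T⁴  ⇒  T⁴ = (1−a)S/(4σ).
T⁴ = 0.490·4870/(4·5.67×10⁻⁸) = 1.052×10¹⁰ K⁴.
T = (1.052×10¹⁰)^(1/4).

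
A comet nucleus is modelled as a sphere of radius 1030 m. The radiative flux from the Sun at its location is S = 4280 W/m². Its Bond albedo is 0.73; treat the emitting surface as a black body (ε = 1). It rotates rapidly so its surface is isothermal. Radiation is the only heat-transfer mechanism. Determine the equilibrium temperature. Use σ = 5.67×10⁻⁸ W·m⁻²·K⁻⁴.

At equilibrium, absorbed power = emitted power.
Absorbing cross-section = πr² = 3.333×10⁶ m²; emitting surface = 4πr² = 1.333×10⁷ m² (ratio 4).
(1−a)S·A_cross = εσ·A_surf·T⁴  ⇒  T⁴ = (1−a)S/(4σ).
T⁴ = 0.270·4280/(4·5.67×10⁻⁸) = 5.095×10⁹ K⁴.
T = (5.095×10⁹)^(1/4).

T ≈ 267 K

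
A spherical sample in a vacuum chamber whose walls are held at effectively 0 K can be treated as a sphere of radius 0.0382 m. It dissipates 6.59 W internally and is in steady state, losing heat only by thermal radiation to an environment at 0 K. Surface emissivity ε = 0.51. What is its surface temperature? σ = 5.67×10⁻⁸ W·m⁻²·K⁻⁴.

T ≈ 334 K

Steady state: internal power = radiated power, P = εσA T⁴.
Radiating area A = 4πr² = 0.01834 m².
T⁴ = P/(εσA) = 6.59/(0.51·5.67×10⁻⁸·0.01834) = 1.243×10¹⁰ K⁴.
T = (1.243×10¹⁰)^(1/4).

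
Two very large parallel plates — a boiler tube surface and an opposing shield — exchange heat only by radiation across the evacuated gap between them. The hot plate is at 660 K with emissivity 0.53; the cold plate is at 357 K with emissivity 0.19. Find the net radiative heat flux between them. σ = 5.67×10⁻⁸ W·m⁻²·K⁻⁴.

For two infinite grey parallel plates, q = σ(T₁⁴ − T₂⁴)/(1/ε₁ + 1/ε₂ − 1).
T₁⁴ − T₂⁴ = 1.897×10¹¹ − 1.624×10¹⁰ = 1.735×10¹¹ K⁴.
1/ε₁ + 1/ε₂ − 1 = 1.887 + 5.263 − 1 = 6.150.
q = 5.67×10⁻⁸ × 1.735×10¹¹ / 6.150.

q ≈ 1600 W/m²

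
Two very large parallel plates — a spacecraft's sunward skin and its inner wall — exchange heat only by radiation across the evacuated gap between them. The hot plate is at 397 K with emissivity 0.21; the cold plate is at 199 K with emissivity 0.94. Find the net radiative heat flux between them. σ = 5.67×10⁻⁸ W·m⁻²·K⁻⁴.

For two infinite grey parallel plates, q = σ(T₁⁴ − T₂⁴)/(1/ε₁ + 1/ε₂ − 1).
T₁⁴ − T₂⁴ = 2.484×10¹⁰ − 1.568×10⁹ = 2.327×10¹⁰ K⁴.
1/ε₁ + 1/ε₂ − 1 = 4.762 + 1.064 − 1 = 4.826.
q = 5.67×10⁻⁸ × 2.327×10¹⁰ / 4.826.

q ≈ 273 W/m²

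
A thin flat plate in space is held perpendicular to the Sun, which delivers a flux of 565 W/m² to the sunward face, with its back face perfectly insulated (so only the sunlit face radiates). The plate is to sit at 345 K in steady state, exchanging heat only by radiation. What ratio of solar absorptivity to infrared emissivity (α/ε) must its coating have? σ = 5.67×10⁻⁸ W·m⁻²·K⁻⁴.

Balance: αS·A = εσ·1A·T⁴ ⇒ α/ε = σT⁴/S.
α/ε = 5.67×10⁻⁸·(345)⁴/565 = 5.67×10⁻⁸·1.417×10¹⁰/565.

α/ε ≈ 1.42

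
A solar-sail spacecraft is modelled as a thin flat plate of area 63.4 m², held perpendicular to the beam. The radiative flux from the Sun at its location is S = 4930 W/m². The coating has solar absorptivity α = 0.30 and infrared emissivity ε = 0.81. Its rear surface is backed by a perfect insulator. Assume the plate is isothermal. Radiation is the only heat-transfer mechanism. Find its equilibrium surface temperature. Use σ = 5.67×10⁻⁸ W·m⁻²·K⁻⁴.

At equilibrium, absorbed power = emitted power.
Absorbing cross-section = A = 63.40 m²; emitting surface = A = 63.40 m² (ratio 1).
αS·A_cross = εσ·A_surf·T⁴  ⇒  T⁴ = αS/(ε·1σ).
T⁴ = 0.300·4930/(0.81·1·5.67×10⁻⁸) = 3.220×10¹⁰ K⁴.
T = (3.220×10¹⁰)^(1/4).

T ≈ 424 K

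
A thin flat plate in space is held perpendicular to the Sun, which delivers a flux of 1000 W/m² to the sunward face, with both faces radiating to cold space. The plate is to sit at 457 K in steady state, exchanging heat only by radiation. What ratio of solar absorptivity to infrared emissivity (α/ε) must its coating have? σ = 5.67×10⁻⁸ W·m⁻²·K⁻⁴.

α/ε ≈ 4.95

Balance: αS·A = εσ·2A·T⁴ ⇒ α/ε = 2σT⁴/S.
α/ε = 2·5.67×10⁻⁸·(457)⁴/1000 = 2·5.67×10⁻⁸·4.362×10¹⁰/1000.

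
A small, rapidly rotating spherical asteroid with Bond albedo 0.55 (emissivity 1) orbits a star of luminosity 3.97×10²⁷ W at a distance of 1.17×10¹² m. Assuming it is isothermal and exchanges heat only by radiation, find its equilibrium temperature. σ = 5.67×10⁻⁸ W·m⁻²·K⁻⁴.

First find the stellar flux at distance d: S = L/(4πd²) = 3.97×10²⁷/(4π·(1.17×10¹²)²) = 230.8 W/m².
For an isothermal sphere, absorbed (1−a)S·πr² = emitted σ·4πr²·T⁴, so T⁴ = (1−a)S/(4σ).
T⁴ = 0.450·230.8/(4·5.67×10⁻⁸) = 4.579×10⁸ K⁴.

T ≈ 146 K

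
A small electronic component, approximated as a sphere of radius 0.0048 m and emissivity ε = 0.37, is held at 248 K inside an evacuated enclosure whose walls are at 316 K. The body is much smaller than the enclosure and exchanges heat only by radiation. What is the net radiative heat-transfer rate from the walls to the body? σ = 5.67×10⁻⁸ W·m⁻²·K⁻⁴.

For a small grey body in a large enclosure: P_net = εσA(T_body⁴ − T_wall⁴).
A = 4πr² = 2.895×10⁻⁴ m²; T_body⁴ − T_wall⁴ = 3.783×10⁹ − 9.971×10⁹ = -6.188×10⁹ K⁴.
|P_net| = 0.37·5.67×10⁻⁸·2.895×10⁻⁴·6.188×10⁹.

P_net ≈ 0.0376 W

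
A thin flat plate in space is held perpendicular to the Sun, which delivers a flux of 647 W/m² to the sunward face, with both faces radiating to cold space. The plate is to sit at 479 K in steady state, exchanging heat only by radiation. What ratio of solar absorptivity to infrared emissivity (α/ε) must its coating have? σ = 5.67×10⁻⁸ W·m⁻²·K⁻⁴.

Balance: αS·A = εσ·2A·T⁴ ⇒ α/ε = 2σT⁴/S.
α/ε = 2·5.67×10⁻⁸·(479)⁴/647 = 2·5.67×10⁻⁸·5.264×10¹⁰/647.

α/ε ≈ 9.23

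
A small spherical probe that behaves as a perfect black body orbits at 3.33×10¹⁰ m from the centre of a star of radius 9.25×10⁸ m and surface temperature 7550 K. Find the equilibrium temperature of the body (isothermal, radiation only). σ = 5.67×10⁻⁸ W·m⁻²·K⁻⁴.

The star's surface emits σT_*⁴; at distance d the flux is S = σT_*⁴(R_*/d)².
S = 5.67×10⁻⁸·(7550)⁴·(9.25×10⁸/3.33×10¹⁰)² = 1.422×10⁵ W/m².
For an isothermal sphere T⁴ = (1−a)S/(4σ) = 6.268×10¹¹ K⁴.

T ≈ 890 K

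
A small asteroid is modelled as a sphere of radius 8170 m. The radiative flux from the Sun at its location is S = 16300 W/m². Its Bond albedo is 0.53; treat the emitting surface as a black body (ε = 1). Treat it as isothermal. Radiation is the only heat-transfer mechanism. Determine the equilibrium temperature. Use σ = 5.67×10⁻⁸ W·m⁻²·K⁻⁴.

At equilibrium, absorbed power = emitted power.
Absorbing cross-section = πr² = 2.097×10⁸ m²; emitting surface = 4πr² = 8.388×10⁸ m² (ratio 4).
(1−a)S·A_cross = εσ·A_surf·T⁴  ⇒  T⁴ = (1−a)S/(4σ).
T⁴ = 0.470·16300/(4·5.67×10⁻⁸) = 3.378×10¹⁰ K⁴.
T = (3.378×10¹⁰)^(1/4).

T ≈ 429 K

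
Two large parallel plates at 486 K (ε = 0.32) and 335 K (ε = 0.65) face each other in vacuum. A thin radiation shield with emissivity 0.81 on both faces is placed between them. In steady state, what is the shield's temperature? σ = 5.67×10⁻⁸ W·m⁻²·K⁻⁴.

In steady state the net flux on the hot side equals that on the cold side.
σ(T₁⁴−T_s⁴)/D₁ = σ(T_s⁴−T₂⁴)/D₂, with D₁ = 1/ε₁+1/ε_s−1 = 3.360, D₂ = 1/ε_s+1/ε₂−1 = 1.773.
Solve for T_s⁴: T_s⁴ = (D₂·T₁⁴ + D₁·T₂⁴)/(D₁+D₂) = 2.752×10¹⁰ K⁴.

T_s ≈ 407 K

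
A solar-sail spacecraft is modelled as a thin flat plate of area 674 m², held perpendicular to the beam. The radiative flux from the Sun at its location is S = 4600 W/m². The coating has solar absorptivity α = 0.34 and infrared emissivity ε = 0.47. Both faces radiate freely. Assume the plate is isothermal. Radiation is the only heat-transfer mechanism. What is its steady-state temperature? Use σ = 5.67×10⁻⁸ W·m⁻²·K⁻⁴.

At equilibrium, absorbed power = emitted power.
Absorbing cross-section = A = 674.0 m²; emitting surface = 2A = 1348 m² (ratio 2).
αS·A_cross = εσ·A_surf·T⁴  ⇒  T⁴ = αS/(ε·2σ).
T⁴ = 0.340·4600/(0.47·2·5.67×10⁻⁸) = 2.934×10¹⁰ K⁴.
T = (2.934×10¹⁰)^(1/4).

T ≈ 414 K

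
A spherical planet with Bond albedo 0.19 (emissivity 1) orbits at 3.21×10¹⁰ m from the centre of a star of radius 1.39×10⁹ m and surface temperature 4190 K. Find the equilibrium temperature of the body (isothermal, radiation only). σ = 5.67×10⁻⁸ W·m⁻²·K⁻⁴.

The star's surface emits σT_*⁴; at distance d the flux is S = σT_*⁴(R_*/d)².
S = 5.67×10⁻⁸·(4190)⁴·(1.39×10⁹/3.21×10¹⁰)² = 32770 W/m².
For an isothermal sphere T⁴ = (1−a)S/(4σ) = 1.170×10¹¹ K⁴.

T ≈ 585 K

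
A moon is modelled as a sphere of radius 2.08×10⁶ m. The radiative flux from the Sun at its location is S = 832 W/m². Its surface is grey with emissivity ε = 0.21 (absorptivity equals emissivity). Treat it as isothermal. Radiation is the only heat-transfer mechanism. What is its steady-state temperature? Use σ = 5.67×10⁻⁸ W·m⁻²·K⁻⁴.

T ≈ 246 K

At equilibrium, absorbed power = emitted power.
Absorbing cross-section = πr² = 1.359×10¹³ m²; emitting surface = 4πr² = 5.437×10¹³ m² (ratio 4).
εS·A_cross = εσ·A_surf·T⁴  ⇒  T⁴ = S/(4σ)   (ε cancels).
T⁴ = 832/(4·5.67×10⁻⁸) = 3.668×10⁹ K⁴.
T = (3.668×10⁹)^(1/4).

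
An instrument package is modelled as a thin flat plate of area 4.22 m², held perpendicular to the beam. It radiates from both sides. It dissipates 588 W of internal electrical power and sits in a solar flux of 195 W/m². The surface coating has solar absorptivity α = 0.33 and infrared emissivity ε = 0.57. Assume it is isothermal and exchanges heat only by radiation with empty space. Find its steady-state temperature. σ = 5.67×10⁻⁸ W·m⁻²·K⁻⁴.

T ≈ 237 K

At steady state, absorbed solar power + internal power = radiated power.
Absorbed: α·S·A_cross = 0.33·195·4.220 = 271.6 W (cross-section A).
Total input = 271.6 + 588 = 859.6 W.
Radiated: εσ·A_surf·T⁴ with A_surf = 2A = 8.440 m².
T⁴ = 859.6/(0.57·5.67×10⁻⁸·8.440) = 3.151×10⁹ K⁴.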